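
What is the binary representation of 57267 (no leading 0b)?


57267 = 1101111110110011 in binary

1101111110110011


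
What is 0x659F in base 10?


659F hex = 26015 decimal

26015


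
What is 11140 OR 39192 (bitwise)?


0b10101110000100 | 0b1001100100011000 = 0b1011101110011100 = 48028

48028


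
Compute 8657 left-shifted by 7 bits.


0b10000111010001 << 7 = 0b100001110100010000000 = 1108096

1108096


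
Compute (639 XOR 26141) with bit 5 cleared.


Step 1: 639 ^ 26141 = 25698
Step 2: 25698 & ~(1 << 5) = 25666

25666


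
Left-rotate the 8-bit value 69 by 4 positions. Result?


Rotate 0b1000101 left by 4 (8-bit) = 0b1010100 = 84

84


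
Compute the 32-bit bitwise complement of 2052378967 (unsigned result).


~0b1111010010101001101000101010111 = 0b10000101101010110010111010101000 = 2242588328 (32-bit unsigned)

2242588328


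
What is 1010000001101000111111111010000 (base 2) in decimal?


1010000001101000111111111010000 in decimal = 1345617872

1345617872


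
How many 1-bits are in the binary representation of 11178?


0b10101110101010 has 8 set bits

8


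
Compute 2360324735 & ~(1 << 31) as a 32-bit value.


2360324735 & ~(1 << 31) = 212841087

212841087


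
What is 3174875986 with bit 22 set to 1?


3174875986 | (1 << 22) = 3174875986 | 4194304 = 3179070290

3179070290


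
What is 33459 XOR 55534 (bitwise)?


0b1000001010110011 ^ 0b1101100011101110 = 0b101101001011101 = 23133

23133


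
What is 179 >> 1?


0b10110011 >> 1 = 0b1011001 = 89

89


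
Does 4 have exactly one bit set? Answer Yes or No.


0b100. Only one bit set => Yes

Yes


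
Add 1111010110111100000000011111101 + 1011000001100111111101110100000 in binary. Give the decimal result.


1111010110111100000000011111101 + 1011000001100111111101110100000 = 11010011000100011111110010011101 = 3541171357

3541171357


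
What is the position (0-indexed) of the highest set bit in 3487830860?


0b11001111111001000001001101001100. Highest set bit at position 31

31


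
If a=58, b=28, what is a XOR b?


58 ^ 28 = 38

38


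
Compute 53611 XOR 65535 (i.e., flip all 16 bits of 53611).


53611 ^ 65535 = 11924

11924


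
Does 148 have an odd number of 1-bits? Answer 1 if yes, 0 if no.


0b10010100 has 3 ones => parity 1

1


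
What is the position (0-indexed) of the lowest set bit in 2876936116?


0b10101011011110101000111110110100. Lowest set bit at position 2

2


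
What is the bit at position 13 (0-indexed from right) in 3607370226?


0b11010111000001000001100111110010, position 13 = 0

0


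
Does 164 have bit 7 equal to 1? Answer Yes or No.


0b10100100, bit 7 = 1. Yes

Yes


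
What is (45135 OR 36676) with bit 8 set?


Step 1: 45135 | 36676 = 48975
Step 2: 48975 | (1 << 8) = 48975 | 256 = 48975

48975


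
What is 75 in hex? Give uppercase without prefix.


75 = 4B hex

4B


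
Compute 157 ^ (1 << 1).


157 ^ (1 << 1) = 157 ^ 2 = 159

159


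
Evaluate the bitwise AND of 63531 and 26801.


0b1111100000101011 & 0b110100010110001 = 0b110100000100001 = 26657

26657


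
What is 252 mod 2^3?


252 & 7 = 4

4


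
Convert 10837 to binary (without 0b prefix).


10837 = 10101001010101 in binary

10101001010101


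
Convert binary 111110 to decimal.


111110 in decimal = 62

62


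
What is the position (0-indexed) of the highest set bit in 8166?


0b1111111100110. Highest set bit at position 12

12


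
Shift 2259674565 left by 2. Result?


0b10000110101011111110010111000101 << 2 = 0b1000011010101111111001011100010100 = 9038698260

9038698260


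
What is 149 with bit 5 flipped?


149 ^ (1 << 5) = 149 ^ 32 = 181

181


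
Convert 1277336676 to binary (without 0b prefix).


1277336676 = 1001100001000101001110001100100 in binary

1001100001000101001110001100100


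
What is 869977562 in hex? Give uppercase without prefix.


869977562 = 33DACDDA hex

33DACDDA


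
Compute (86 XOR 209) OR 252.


Step 1: 86 ^ 209 = 135
Step 2: 135 | 252 = 255

255


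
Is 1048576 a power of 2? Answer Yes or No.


0b100000000000000000000. Only one bit set => Yes

Yes


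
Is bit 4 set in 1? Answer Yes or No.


0b1, bit 4 = 0. No

No


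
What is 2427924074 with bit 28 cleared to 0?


2427924074 & ~(1 << 28) = 2159488618

2159488618


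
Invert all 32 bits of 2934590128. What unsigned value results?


2934590128 ^ 4294967295 = 1360377167

1360377167


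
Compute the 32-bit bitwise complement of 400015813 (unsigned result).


~0b10111110101111100000111000101 = 0b11101000001010000011111000111010 = 3894951482 (32-bit unsigned)

3894951482


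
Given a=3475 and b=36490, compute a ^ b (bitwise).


3475 ^ 36490 = 33561

33561


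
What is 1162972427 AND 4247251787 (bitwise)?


0b1000101010100011000110100001011 & 0b11111101001001111110101101001011 = 0b1000101000000011000100100001011 = 1157728523

1157728523


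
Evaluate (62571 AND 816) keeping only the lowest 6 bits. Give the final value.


Step 1: 62571 & 816 = 32
Step 2: 32 & 63 = 32

32


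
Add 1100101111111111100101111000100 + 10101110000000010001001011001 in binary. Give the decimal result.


1100101111111111100101111000100 + 10101110000000010001001011001 = 1111011101111111110111000011101 = 2076175901

2076175901


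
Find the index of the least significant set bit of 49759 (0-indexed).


0b1100001001011111. Lowest set bit at position 0

0


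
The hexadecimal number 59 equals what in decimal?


59 hex = 89 decimal

89


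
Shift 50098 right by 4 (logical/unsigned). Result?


0b1100001110110010 >> 4 = 0b110000111011 = 3131

3131


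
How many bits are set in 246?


0b11110110 has 6 set bits

6


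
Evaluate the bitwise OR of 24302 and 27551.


0b101111011101110 | 0b110101110011111 = 0b111111111111111 = 32767

32767


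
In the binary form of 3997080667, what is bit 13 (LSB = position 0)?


0b11101110001111101001110001011011, position 13 = 0

0


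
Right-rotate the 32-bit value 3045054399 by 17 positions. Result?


Rotate 0b10110101011111111101011110111111 right by 17 (32-bit) = 0b11101011110111111101101010111111 = 3957316287

3957316287


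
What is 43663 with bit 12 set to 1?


43663 | (1 << 12) = 43663 | 4096 = 47759

47759


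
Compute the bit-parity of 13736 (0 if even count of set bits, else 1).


0b11010110101000 has 7 ones => parity 1

1


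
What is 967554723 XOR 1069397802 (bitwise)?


0b111001101010111011011010100011 ^ 0b111111101111011011011100101010 = 0b110000101100000000110001001 = 102105481

102105481


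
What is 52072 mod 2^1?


52072 & 1 = 0

0


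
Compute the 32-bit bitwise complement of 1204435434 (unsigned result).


~0b1000111110010100011100111101010 = 0b10111000001101011100011000010101 = 3090531861 (32-bit unsigned)

3090531861


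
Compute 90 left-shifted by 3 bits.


0b1011010 << 3 = 0b1011010000 = 720

720


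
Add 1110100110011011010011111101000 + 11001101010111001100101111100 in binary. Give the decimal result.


1110100110011011010011111101000 + 11001101010111001100101111100 = 10001110011110010100000101100100 = 2390311268

2390311268


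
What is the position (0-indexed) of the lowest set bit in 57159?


0b1101111101000111. Lowest set bit at position 0

0


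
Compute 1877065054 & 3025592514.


0b1101111111000011011110101011110 & 0b10110100010101101110000011000010 = 0b100100010000001010000001000010 = 608215106

608215106


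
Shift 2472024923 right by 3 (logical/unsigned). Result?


0b10010011010110000001101101011011 >> 3 = 0b10010011010110000001101101011 = 309003115

309003115


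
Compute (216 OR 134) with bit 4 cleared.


Step 1: 216 | 134 = 222
Step 2: 222 & ~(1 << 4) = 206

206


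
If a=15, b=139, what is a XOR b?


15 ^ 139 = 132

132


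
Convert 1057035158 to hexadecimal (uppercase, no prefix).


1057035158 = 3F011396 hex

3F011396


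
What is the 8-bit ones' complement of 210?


210 ^ 255 = 45

45


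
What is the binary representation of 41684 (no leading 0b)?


41684 = 1010001011010100 in binary

1010001011010100


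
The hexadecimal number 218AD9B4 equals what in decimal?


218AD9B4 hex = 562747828 decimal

562747828


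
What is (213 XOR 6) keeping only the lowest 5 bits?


Step 1: 213 ^ 6 = 211
Step 2: 211 & 31 = 19

19


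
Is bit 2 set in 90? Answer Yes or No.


0b1011010, bit 2 = 0. No

No


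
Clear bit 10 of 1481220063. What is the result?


1481220063 & ~(1 << 10) = 1481219039

1481219039


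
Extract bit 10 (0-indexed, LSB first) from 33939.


0b1000010010010011, position 10 = 1

1


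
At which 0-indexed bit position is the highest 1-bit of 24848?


0b110000100010000. Highest set bit at position 14

14


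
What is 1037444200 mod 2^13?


1037444200 & 8191 = 1128

1128


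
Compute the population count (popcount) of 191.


0b10111111 has 7 set bits

7


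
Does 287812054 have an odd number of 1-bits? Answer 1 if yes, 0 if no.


0b10001001001111010100111010110 has 15 ones => parity 1

1


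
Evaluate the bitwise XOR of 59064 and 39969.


0b1110011010111000 ^ 0b1001110000100001 = 0b111101010011001 = 31385

31385


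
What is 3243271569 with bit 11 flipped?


3243271569 ^ (1 << 11) = 3243271569 ^ 2048 = 3243273617

3243273617


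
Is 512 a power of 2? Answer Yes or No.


0b1000000000. Only one bit set => Yes

Yes


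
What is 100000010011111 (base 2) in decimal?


100000010011111 in decimal = 16543

16543


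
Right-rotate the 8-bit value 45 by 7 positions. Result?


Rotate 0b101101 right by 7 (8-bit) = 0b1011010 = 90

90


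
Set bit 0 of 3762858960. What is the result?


3762858960 | (1 << 0) = 3762858960 | 1 = 3762858961

3762858961


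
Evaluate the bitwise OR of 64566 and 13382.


0b1111110000110110 | 0b11010001000110 = 0b1111110001110110 = 64630

64630


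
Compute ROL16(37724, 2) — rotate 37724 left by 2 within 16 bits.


Rotate 0b1001001101011100 left by 2 (16-bit) = 0b100110101110010 = 19826

19826


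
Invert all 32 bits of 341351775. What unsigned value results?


341351775 ^ 4294967295 = 3953615520

3953615520


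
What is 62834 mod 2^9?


62834 & 511 = 370

370


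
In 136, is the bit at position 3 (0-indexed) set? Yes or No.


0b10001000, bit 3 = 1. Yes

Yes


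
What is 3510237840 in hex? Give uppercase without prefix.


3510237840 = D139FA90 hex

D139FA90


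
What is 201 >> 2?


0b11001001 >> 2 = 0b110010 = 50

50


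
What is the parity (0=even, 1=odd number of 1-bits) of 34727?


0b1000011110100111 has 9 ones => parity 1

1


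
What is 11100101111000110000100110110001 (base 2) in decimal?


11100101111000110000100110110001 in decimal = 3856861617

3856861617


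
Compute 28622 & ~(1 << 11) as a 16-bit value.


28622 & ~(1 << 11) = 26574

26574


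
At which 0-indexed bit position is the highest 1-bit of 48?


0b110000. Highest set bit at position 5

5


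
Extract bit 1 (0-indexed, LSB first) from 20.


0b10100, position 1 = 0

0


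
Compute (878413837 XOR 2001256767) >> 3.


Step 1: 878413837 ^ 2001256767 = 1125337394
Step 2: 1125337394 >> 3 = 140667174

140667174


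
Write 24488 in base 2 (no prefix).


24488 = 101111110101000 in binary

101111110101000


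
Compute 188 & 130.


0b10111100 & 0b10000010 = 0b10000000 = 128

128


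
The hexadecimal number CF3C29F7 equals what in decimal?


CF3C29F7 hex = 3476826615 decimal

3476826615


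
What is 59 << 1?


0b111011 << 1 = 0b1110110 = 118

118


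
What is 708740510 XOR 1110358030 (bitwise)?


0b101010001111101000010110011110 ^ 0b1000010001011101011100000001110 = 0b1101000000100000011110110010000 = 1745894800

1745894800


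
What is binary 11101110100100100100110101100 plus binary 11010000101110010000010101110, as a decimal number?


11101110100100100100110101100 + 11010000101110010000010101110 = 110111111010010110101001011010 = 938043994

938043994


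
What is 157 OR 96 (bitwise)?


0b10011101 | 0b1100000 = 0b11111101 = 253

253


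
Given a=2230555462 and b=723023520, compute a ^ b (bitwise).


2230555462 ^ 723023520 = 2951472614

2951472614


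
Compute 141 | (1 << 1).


141 | (1 << 1) = 141 | 2 = 143

143


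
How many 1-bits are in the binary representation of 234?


0b11101010 has 5 set bits

5


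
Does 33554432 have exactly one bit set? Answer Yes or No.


0b10000000000000000000000000. Only one bit set => Yes

Yes


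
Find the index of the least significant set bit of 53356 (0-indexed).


0b1101000001101100. Lowest set bit at position 2

2


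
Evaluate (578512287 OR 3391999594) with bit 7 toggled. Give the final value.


Step 1: 578512287 | 3391999594 = 3934253055
Step 2: 3934253055 ^ (1 << 7) = 3934253055 ^ 128 = 3934252927

3934252927


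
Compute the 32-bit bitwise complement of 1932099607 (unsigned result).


~0b1110011001010011000000000010111 = 0b10001100110101100111111111101000 = 2362867688 (32-bit unsigned)

2362867688


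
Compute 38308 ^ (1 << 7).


38308 ^ (1 << 7) = 38308 ^ 128 = 38180

38180


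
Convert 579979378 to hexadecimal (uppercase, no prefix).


579979378 = 2291C872 hex

2291C872


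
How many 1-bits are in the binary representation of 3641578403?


0b11011001000011100001001110100011 has 15 set bits

15


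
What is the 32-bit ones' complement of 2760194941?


2760194941 ^ 4294967295 = 1534772354

1534772354


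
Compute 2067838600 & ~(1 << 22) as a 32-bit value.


2067838600 & ~(1 << 22) = 2063644296

2063644296


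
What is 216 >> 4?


0b11011000 >> 4 = 0b1101 = 13

13


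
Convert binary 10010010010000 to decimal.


10010010010000 in decimal = 9360

9360


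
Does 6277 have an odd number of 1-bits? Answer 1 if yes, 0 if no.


0b1100010000101 has 5 ones => parity 1

1


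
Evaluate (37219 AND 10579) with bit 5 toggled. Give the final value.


Step 1: 37219 & 10579 = 323
Step 2: 323 ^ (1 << 5) = 323 ^ 32 = 355

355


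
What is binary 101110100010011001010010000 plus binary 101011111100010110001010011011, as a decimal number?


101110100010011001010010000 + 101011111100010110001010011011 = 110001110000101001010100101011 = 834835755

834835755


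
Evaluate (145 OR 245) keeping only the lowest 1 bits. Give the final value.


Step 1: 145 | 245 = 245
Step 2: 245 & 1 = 1

1


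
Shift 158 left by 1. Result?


0b10011110 << 1 = 0b100111100 = 316

316


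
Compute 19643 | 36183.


0b100110010111011 | 0b1000110101010111 = 0b1100110111111111 = 52735

52735


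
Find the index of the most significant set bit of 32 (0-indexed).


0b100000. Highest set bit at position 5

5


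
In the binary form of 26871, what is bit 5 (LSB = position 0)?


0b110100011110111, position 5 = 1

1


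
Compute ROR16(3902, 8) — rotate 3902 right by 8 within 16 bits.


Rotate 0b111100111110 right by 8 (16-bit) = 0b11111000001111 = 15887

15887


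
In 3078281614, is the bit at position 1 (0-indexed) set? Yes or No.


0b10110111011110101101100110001110, bit 1 = 1. Yes

Yes


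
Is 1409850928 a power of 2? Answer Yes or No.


0b1010100000010001001111000110000. Multiple bits set => No

No


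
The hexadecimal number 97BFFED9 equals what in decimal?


97BFFED9 hex = 2545942233 decimal

2545942233


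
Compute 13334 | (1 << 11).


13334 | (1 << 11) = 13334 | 2048 = 15382

15382


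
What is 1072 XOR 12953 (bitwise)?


0b10000110000 ^ 0b11001010011001 = 0b11011010101001 = 13993

13993


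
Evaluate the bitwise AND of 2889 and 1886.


0b101101001001 & 0b11101011110 = 0b1101001000 = 840

840


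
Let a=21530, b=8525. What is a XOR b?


21530 ^ 8525 = 30039

30039


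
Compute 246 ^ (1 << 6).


246 ^ (1 << 6) = 246 ^ 64 = 182

182


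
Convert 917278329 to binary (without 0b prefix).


917278329 = 110110101011001000111001111001 in binary

110110101011001000111001111001


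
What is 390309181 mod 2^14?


390309181 & 16383 = 9533

9533


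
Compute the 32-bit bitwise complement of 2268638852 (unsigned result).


~0b10000111001110001010111010000100 = 0b1111000110001110101000101111011 = 2026328443 (32-bit unsigned)

2026328443


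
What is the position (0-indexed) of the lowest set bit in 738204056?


0b101100000000000001100110011000. Lowest set bit at position 3

3


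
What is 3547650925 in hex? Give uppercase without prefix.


3547650925 = D374DB6D hex

D374DB6D


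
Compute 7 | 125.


0b111 | 0b1111101 = 0b1111111 = 127

127


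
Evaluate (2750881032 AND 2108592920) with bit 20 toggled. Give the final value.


Step 1: 2750881032 & 2108592920 = 564531464
Step 2: 564531464 ^ (1 << 20) = 564531464 ^ 1048576 = 565580040

565580040


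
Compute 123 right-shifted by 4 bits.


0b1111011 >> 4 = 0b111 = 7

7


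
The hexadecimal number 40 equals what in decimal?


40 hex = 64 decimal

64


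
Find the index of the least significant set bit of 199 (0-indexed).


0b11000111. Lowest set bit at position 0

0


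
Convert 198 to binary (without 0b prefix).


198 = 11000110 in binary

11000110


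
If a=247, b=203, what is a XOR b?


247 ^ 203 = 60

60


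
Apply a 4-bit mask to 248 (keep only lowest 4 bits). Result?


248 & 15 = 8

8


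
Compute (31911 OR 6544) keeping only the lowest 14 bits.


Step 1: 31911 | 6544 = 32183
Step 2: 32183 & 16383 = 15799

15799


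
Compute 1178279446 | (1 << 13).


1178279446 | (1 << 13) = 1178279446 | 8192 = 1178287638

1178287638


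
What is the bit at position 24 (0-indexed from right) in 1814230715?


0b1101100001000101111011010111011, position 24 = 0

0


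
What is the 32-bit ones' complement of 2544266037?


2544266037 ^ 4294967295 = 1750701258

1750701258


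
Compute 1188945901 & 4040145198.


0b1000110110111011101111111101101 & 0b11110000110011111011100100101110 = 0b1000000110011011001100100101100 = 1087215916

1087215916


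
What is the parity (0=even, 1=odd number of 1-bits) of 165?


0b10100101 has 4 ones => parity 0

0


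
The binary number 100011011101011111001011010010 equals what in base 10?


100011011101011111001011010010 in decimal = 594932434

594932434


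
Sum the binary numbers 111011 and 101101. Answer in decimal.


111011 + 101101 = 1101000 = 104

104


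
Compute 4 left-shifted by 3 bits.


0b100 << 3 = 0b100000 = 32

32


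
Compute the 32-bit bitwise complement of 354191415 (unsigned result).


~0b10101000111001000100000110111 = 0b11101010111000110111011111001000 = 3940775880 (32-bit unsigned)

3940775880


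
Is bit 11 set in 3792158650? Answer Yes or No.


0b11100010000001111011111110111010, bit 11 = 1. Yes

Yes


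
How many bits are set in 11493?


0b10110011100101 has 8 set bits

8


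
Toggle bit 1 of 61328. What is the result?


61328 ^ (1 << 1) = 61328 ^ 2 = 61330

61330


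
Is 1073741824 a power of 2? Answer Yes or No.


0b1000000000000000000000000000000. Only one bit set => Yes

Yes


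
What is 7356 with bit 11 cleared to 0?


7356 & ~(1 << 11) = 5308

5308


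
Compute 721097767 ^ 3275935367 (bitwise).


0b101010111110110001010000100111 ^ 0b11000011010000101100111010000111 = 0b11101001101110011101101010100000 = 3921271456

3921271456


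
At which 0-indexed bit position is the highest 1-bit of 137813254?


0b1000001101101101110100000110. Highest set bit at position 27

27


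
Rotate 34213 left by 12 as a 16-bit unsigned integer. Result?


Rotate 0b1000010110100101 left by 12 (16-bit) = 0b101100001011010 = 22618

22618


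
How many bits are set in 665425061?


0b100111101010011001010010100101 has 15 set bits

15


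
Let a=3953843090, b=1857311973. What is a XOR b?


3953843090 ^ 1857311973 = 2233372535

2233372535


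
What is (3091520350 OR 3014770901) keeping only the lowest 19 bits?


Step 1: 3091520350 | 3014770901 = 3153451999
Step 2: 3153451999 & 524287 = 383967

383967


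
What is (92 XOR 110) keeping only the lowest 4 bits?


Step 1: 92 ^ 110 = 50
Step 2: 50 & 15 = 2

2


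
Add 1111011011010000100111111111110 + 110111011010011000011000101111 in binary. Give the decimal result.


1111011011010000100111111111110 + 110111011010011000011000101111 = 10110010110100011101011000101101 = 3000096301

3000096301


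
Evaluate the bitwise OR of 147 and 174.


0b10010011 | 0b10101110 = 0b10111111 = 191

191


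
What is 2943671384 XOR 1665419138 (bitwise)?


0b10101111011101001101110001011000 ^ 0b1100011010001000100011110000010 = 0b11001100001100001001101111011010 = 3425737690

3425737690


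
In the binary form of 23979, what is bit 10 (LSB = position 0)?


0b101110110101011, position 10 = 1

1


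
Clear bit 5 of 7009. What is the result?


7009 & ~(1 << 5) = 6977

6977


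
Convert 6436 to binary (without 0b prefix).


6436 = 1100100100100 in binary

1100100100100


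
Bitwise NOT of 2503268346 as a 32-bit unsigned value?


~0b10010101001101001101011111111010 = 0b1101010110010110010100000000101 = 1791698949 (32-bit unsigned)

1791698949


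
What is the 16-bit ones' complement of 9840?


9840 ^ 65535 = 55695

55695


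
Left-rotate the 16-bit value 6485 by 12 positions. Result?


Rotate 0b1100101010101 left by 12 (16-bit) = 0b101000110010101 = 20885

20885


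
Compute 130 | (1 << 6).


130 | (1 << 6) = 130 | 64 = 194

194


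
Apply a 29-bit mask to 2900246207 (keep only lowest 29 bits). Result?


2900246207 & 536870911 = 215891647

215891647


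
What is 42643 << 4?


0b1010011010010011 << 4 = 0b10100110100100110000 = 682288

682288


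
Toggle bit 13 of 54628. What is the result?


54628 ^ (1 << 13) = 54628 ^ 8192 = 62820

62820


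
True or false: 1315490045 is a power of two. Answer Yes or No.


0b1001110011010001100100011111101. Multiple bits set => No

No


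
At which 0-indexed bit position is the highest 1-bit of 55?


0b110111. Highest set bit at position 5

5


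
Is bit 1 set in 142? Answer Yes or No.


0b10001110, bit 1 = 1. Yes

Yes


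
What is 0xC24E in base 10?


C24E hex = 49742 decimal

49742


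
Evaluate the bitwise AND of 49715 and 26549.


0b1100001000110011 & 0b110011110110101 = 0b100001000110001 = 16945

16945


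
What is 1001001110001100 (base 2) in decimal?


1001001110001100 in decimal = 37772

37772


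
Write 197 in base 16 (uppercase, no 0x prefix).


197 = C5 hex

C5


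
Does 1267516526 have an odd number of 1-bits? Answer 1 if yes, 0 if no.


0b1001011100011001100010001101110 has 15 ones => parity 1

1


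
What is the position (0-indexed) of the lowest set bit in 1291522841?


0b1001100111110110001001100011001. Lowest set bit at position 0

0


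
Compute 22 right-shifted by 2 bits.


0b10110 >> 2 = 0b101 = 5

5


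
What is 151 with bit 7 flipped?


151 ^ (1 << 7) = 151 ^ 128 = 23

23


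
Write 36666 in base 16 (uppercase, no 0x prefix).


36666 = 8F3A hex

8F3A


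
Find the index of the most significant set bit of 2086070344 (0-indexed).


0b1111100010101101110100001001000. Highest set bit at position 30

30


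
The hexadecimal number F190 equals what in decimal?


F190 hex = 61840 decimal

61840


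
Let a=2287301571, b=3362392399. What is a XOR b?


2287301571 ^ 3362392399 = 1077901964

1077901964


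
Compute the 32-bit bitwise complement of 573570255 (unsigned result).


~0b100010001011111111110011001111 = 0b11011101110100000000001100110000 = 3721397040 (32-bit unsigned)

3721397040


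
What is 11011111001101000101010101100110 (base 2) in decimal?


11011111001101000101010101100110 in decimal = 3744748902

3744748902


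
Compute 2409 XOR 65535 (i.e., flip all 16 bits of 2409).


2409 ^ 65535 = 63126

63126


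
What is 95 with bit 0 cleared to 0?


95 & ~(1 << 0) = 94

94


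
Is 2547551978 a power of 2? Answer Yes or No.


0b10010111110110001000111011101010. Multiple bits set => No

No


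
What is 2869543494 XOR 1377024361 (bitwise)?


0b10101011000010011100001001000110 ^ 0b1010010000100111011100101101001 = 0b11111001000110100111101100101111 = 4179262255

4179262255


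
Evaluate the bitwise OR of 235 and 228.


0b11101011 | 0b11100100 = 0b11101111 = 239

239


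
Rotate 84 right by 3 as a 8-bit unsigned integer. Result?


Rotate 0b1010100 right by 3 (8-bit) = 0b10001010 = 138

138


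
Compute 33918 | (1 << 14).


33918 | (1 << 14) = 33918 | 16384 = 50302

50302


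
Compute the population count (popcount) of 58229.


0b1110001101110101 has 10 set bits

10


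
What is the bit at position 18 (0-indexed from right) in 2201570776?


0b10000011001110010100110111011000, position 18 = 0

0


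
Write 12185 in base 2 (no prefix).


12185 = 10111110011001 in binary

10111110011001


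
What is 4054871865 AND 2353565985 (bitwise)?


0b11110001101100000110111100111001 & 0b10001100010010001001000100100001 = 0b10000000000000000000000100100001 = 2147483937

2147483937


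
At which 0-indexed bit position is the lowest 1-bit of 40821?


0b1001111101110101. Lowest set bit at position 0

0


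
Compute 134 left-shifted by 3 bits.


0b10000110 << 3 = 0b10000110000 = 1072

1072


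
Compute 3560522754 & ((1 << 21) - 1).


3560522754 & 2097151 = 1655810

1655810


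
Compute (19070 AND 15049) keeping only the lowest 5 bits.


Step 1: 19070 & 15049 = 2632
Step 2: 2632 & 31 = 8

8


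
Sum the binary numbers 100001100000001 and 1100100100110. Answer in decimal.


100001100000001 + 1100100100110 = 101110000100111 = 23591

23591


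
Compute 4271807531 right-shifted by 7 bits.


0b11111110100111101001110000101011 >> 7 = 0b1111111010011110100111000 = 33373496

33373496


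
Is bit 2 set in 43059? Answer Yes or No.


0b1010100000110011, bit 2 = 0. No

No


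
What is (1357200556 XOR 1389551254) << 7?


Step 1: 1357200556 ^ 1389551254 = 37216826
Step 2: 37216826 << 7 = 4763753728

4763753728


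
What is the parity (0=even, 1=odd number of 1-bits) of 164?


0b10100100 has 3 ones => parity 1

1


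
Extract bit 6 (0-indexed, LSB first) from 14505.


0b11100010101001, position 6 = 0

0


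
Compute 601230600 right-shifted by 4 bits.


0b100011110101100000110100001000 >> 4 = 0b10001111010110000011010000 = 37576912

37576912


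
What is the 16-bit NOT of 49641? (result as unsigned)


~0b1100000111101001 = 0b11111000010110 = 15894 (16-bit unsigned)

15894


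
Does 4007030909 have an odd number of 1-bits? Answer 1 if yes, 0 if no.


0b11101110110101100111000001111101 has 20 ones => parity 0

0


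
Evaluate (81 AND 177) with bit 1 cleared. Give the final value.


Step 1: 81 & 177 = 17
Step 2: 17 & ~(1 << 1) = 17

17


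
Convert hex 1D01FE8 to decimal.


1D01FE8 hex = 30416872 decimal

30416872


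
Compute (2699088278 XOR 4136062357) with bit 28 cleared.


Step 1: 2699088278 ^ 4136062357 = 1449630723
Step 2: 1449630723 & ~(1 << 28) = 1181195267

1181195267


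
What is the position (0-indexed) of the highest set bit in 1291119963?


0b1001100111101001110110101011011. Highest set bit at position 30

30


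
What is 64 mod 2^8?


64 & 255 = 64

64


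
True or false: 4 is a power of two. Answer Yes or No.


0b100. Only one bit set => Yes

Yes


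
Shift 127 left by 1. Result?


0b1111111 << 1 = 0b11111110 = 254

254


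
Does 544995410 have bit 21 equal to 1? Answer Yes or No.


0b100000011110111111100001010010, bit 21 = 1. Yes

Yes


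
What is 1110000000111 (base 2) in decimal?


1110000000111 in decimal = 7175

7175


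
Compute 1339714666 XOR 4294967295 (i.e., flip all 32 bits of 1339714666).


1339714666 ^ 4294967295 = 2955252629

2955252629


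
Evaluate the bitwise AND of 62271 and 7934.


0b1111001100111111 & 0b1111011111110 = 0b1001000111110 = 4670

4670


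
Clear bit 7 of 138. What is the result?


138 & ~(1 << 7) = 10

10


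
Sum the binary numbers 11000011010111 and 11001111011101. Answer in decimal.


11000011010111 + 11001111011101 = 110010010110100 = 25780

25780


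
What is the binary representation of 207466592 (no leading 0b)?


207466592 = 1100010111011011000001100000 in binary

1100010111011011000001100000


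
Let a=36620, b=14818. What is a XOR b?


36620 ^ 14818 = 46830

46830


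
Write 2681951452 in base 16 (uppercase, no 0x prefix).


2681951452 = 9FDB54DC hex

9FDB54DC


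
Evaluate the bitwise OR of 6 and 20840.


0b110 | 0b101000101101000 = 0b101000101101110 = 20846

20846


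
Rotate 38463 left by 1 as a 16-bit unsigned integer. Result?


Rotate 0b1001011000111111 left by 1 (16-bit) = 0b10110001111111 = 11391

11391


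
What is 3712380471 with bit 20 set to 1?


3712380471 | (1 << 20) = 3712380471 | 1048576 = 3713429047

3713429047


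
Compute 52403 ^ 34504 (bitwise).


0b1100110010110011 ^ 0b1000011011001000 = 0b100101001111011 = 19067

19067


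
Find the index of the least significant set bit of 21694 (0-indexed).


0b101010010111110. Lowest set bit at position 1

1


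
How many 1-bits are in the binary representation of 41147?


0b1010000010111011 has 8 set bits

8


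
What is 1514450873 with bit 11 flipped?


1514450873 ^ (1 << 11) = 1514450873 ^ 2048 = 1514448825

1514448825


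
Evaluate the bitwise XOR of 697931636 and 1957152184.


0b101001100110011001011101110100 ^ 0b1110100101001111100010110111000 = 0b1011101001111100101001011001100 = 1564365516

1564365516


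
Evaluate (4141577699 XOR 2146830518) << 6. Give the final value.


Step 1: 4141577699 ^ 2146830518 = 2301459797
Step 2: 2301459797 << 6 = 147293427008

147293427008


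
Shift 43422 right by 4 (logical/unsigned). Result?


0b1010100110011110 >> 4 = 0b101010011001 = 2713

2713


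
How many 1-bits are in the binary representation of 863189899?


0b110011011100110011101110001011 has 18 set bits

18


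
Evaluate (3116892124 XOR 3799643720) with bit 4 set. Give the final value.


Step 1: 3116892124 ^ 3799643720 = 1539180948
Step 2: 1539180948 | (1 << 4) = 1539180948 | 16 = 1539180948

1539180948


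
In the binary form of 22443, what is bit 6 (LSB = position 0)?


0b101011110101011, position 6 = 0

0


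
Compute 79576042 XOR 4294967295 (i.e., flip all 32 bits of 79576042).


79576042 ^ 4294967295 = 4215391253

4215391253


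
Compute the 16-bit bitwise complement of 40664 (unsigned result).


~0b1001111011011000 = 0b110000100100111 = 24871 (16-bit unsigned)

24871


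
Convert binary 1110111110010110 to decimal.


1110111110010110 in decimal = 61334

61334


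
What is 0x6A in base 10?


6A hex = 106 decimal

106


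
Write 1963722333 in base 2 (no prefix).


1963722333 = 1110101000011000000011001011101 in binary

1110101000011000000011001011101


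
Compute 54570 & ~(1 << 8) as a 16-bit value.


54570 & ~(1 << 8) = 54314

54314


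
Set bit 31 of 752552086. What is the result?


752552086 | (1 << 31) = 752552086 | 2147483648 = 2900035734

2900035734


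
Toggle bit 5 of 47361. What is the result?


47361 ^ (1 << 5) = 47361 ^ 32 = 47393

47393


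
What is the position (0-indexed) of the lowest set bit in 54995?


0b1101011011010011. Lowest set bit at position 0

0


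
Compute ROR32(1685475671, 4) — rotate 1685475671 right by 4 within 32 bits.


Rotate 0b1100100011101100101000101010111 right by 4 (32-bit) = 0b1110110010001110110010100010101 = 1984390421

1984390421


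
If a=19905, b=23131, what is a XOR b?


19905 ^ 23131 = 6042

6042


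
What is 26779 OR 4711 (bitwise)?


0b110100010011011 | 0b1001001100111 = 0b111101011111111 = 31487

31487


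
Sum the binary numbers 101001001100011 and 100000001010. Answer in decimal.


101001001100011 + 100000001010 = 101101001101101 = 23149

23149


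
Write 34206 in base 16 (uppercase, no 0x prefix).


34206 = 859E hex

859E


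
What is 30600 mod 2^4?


30600 & 15 = 8

8


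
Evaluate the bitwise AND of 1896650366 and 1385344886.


0b1110001000011001001011001111110 & 0b1010010100100101010111101110110 = 0b1010000000000001000011001110110 = 1342211702

1342211702


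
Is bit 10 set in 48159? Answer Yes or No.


0b1011110000011111, bit 10 = 1. Yes

Yes


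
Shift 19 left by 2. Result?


0b10011 << 2 = 0b1001100 = 76

76


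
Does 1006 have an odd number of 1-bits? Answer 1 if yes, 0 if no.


0b1111101110 has 8 ones => parity 0

0


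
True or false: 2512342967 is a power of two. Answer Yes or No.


0b10010101101111110100111110110111. Multiple bits set => No

No


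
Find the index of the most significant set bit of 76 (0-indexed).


0b1001100. Highest set bit at position 6

6


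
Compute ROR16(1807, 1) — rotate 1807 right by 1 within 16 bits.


Rotate 0b11100001111 right by 1 (16-bit) = 0b1000001110000111 = 33671

33671


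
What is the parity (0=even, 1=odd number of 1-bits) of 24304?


0b101111011110000 has 9 ones => parity 1

1


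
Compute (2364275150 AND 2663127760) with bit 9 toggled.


Step 1: 2364275150 & 2663127760 = 2359826624
Step 2: 2359826624 ^ (1 << 9) = 2359826624 ^ 512 = 2359827136

2359827136


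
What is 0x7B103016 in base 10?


7B103016 hex = 2064658454 decimal

2064658454


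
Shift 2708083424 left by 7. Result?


0b10100001011010100001001011100000 << 7 = 0b101000010110101000010010111000000000000 = 346634678272

346634678272


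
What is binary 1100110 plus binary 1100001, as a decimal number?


1100110 + 1100001 = 11000111 = 199

199


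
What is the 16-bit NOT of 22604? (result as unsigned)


~0b101100001001100 = 0b1010011110110011 = 42931 (16-bit unsigned)

42931


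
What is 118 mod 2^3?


118 & 7 = 6

6


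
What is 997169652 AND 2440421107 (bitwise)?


0b111011011011111001100111110100 & 0b10010001011101011101111011110011 = 0b10001011001011001100011110000 = 291870960

291870960


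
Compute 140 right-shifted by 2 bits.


0b10001100 >> 2 = 0b100011 = 35

35


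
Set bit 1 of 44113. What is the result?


44113 | (1 << 1) = 44113 | 2 = 44115

44115


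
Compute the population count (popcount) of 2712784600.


0b10100001101100011100111011011000 has 16 set bits

16


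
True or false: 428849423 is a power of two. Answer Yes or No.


0b11001100011111011100100001111. Multiple bits set => No

No


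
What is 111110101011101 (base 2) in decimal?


111110101011101 in decimal = 32093

32093


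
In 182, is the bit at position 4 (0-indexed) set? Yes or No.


0b10110110, bit 4 = 1. Yes

Yes


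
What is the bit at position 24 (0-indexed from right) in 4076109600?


0b11110010111101000111111100100000, position 24 = 0

0


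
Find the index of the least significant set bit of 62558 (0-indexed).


0b1111010001011110. Lowest set bit at position 1

1


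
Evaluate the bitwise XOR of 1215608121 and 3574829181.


0b1001000011101001011010100111001 ^ 0b11010101000100111001000001111101 = 0b10011101011001110010010101000100 = 2640782660

2640782660


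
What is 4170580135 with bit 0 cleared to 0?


4170580135 & ~(1 << 0) = 4170580134

4170580134


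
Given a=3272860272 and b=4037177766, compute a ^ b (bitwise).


3272860272 ^ 4037177766 = 867275734

867275734


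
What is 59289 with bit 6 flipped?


59289 ^ (1 << 6) = 59289 ^ 64 = 59353

59353


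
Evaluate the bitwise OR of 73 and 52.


0b1001001 | 0b110100 = 0b1111101 = 125

125


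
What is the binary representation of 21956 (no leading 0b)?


21956 = 101010111000100 in binary

101010111000100


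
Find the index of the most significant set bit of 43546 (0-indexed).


0b1010101000011010. Highest set bit at position 15

15


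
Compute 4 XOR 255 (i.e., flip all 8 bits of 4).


4 ^ 255 = 251

251


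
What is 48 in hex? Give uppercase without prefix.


48 = 30 hex

30


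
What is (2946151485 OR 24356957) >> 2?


Step 1: 2946151485 | 24356957 = 2952510589
Step 2: 2952510589 >> 2 = 738127647

738127647


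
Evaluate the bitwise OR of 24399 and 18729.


0b101111101001111 | 0b100100100101001 = 0b101111101101111 = 24431

24431


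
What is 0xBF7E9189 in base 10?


BF7E9189 hex = 3212743049 decimal

3212743049


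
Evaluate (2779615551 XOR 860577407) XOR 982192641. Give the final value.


Step 1: 2779615551 ^ 860577407 = 2531708736
Step 2: 2531708736 ^ 982192641 = 2892881217

2892881217


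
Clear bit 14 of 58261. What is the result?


58261 & ~(1 << 14) = 41877

41877


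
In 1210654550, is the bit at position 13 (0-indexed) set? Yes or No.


0b1001000001010010001111101010110, bit 13 = 0. No

No


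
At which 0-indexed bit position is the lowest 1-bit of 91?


0b1011011. Lowest set bit at position 0

0


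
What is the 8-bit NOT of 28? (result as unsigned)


~0b11100 = 0b11100011 = 227 (8-bit unsigned)

227


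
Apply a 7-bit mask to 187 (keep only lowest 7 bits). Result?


187 & 127 = 59

59


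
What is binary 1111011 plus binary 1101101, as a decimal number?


1111011 + 1101101 = 11101000 = 232

232


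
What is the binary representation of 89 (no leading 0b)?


89 = 1011001 in binary

1011001


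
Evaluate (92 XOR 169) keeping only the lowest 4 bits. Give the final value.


Step 1: 92 ^ 169 = 245
Step 2: 245 & 15 = 5

5


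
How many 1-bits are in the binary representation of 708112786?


0b101010001101001111000110010010 has 14 set bits

14


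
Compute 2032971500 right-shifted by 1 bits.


0b1111001001011001010111011101100 >> 1 = 0b111100100101100101011101110110 = 1016485750

1016485750


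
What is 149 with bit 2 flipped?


149 ^ (1 << 2) = 149 ^ 4 = 145

145


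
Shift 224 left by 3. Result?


0b11100000 << 3 = 0b11100000000 = 1792

1792


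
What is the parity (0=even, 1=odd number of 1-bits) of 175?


0b10101111 has 6 ones => parity 0

0


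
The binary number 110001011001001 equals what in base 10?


110001011001001 in decimal = 25289

25289


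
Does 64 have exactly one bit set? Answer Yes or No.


0b1000000. Only one bit set => Yes

Yes


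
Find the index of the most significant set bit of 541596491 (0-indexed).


0b100000010010000001101101001011. Highest set bit at position 29

29


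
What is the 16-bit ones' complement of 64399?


64399 ^ 65535 = 1136

1136


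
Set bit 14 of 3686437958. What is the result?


3686437958 | (1 << 14) = 3686437958 | 16384 = 3686454342

3686454342


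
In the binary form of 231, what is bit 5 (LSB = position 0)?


0b11100111, position 5 = 1

1
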